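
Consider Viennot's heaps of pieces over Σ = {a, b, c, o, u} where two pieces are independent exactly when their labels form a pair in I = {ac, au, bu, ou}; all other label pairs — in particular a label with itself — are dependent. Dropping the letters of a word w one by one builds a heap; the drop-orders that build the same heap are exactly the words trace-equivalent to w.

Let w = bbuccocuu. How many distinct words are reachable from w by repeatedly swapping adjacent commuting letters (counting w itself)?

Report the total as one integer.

0(b) covers ∅
1(b) covers 0:b
2(u) covers ∅
3(c) covers 1:b, 2:u
4(c) covers 3:c
5(o) covers 4:c
6(c) covers 5:o
7(u) covers 6:c
8(u) covers 7:u
floor of heap: 0:b, 2:u
completions by unplaced set U, small U first (add the entries for U minus each lowest piece of U):
  |U|=1: {8}:1
  |U|=2: {7,8}:1
  |U|=3: {6,7,8}:1
  |U|=4: {5,6,7,8}:1
  |U|=5: {4,5,6,7,8}:1
  |U|=6: {3,4,5,6,7,8}:1
  |U|=7: {1,3,4,5,6,7,8}:1  {2,3,4,5,6,7,8}:1
  start at 0(b): 2
  start at 2(u): 1
sum over floor = 3

3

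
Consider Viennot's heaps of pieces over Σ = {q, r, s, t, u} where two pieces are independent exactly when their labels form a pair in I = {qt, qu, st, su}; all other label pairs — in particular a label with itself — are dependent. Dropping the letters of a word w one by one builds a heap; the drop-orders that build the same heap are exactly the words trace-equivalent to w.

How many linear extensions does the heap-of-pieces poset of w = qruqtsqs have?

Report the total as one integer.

drop 0:q onto floor
drop 1:r onto {0:q}
drop 2:u onto {1:r}
drop 3:q onto {1:r}
drop 4:t onto {2:u}
drop 5:s onto {3:q}
drop 6:q onto {5:s}
drop 7:s onto {6:q}
ground layer = {0:q}
drop-orders for the pieces not yet dropped (sum over which currently-grounded one goes next):
  1 to go: {4} 1  {7} 1
  2 to go: {2,4} 1  {4,7} 2  {6,7} 1
  3 to go: {2,4,7} 3  {4,6,7} 3  {5,6,7} 1
  4 to go: {2,4,6,7} 6  {3,5,6,7} 1  {4,5,6,7} 4
  5 to go: {2,4,5,6,7} 10  {3,4,5,6,7} 5
  6 to go: {2,3,4,5,6,7} 15
  if 0:q drops first: 15 orders

15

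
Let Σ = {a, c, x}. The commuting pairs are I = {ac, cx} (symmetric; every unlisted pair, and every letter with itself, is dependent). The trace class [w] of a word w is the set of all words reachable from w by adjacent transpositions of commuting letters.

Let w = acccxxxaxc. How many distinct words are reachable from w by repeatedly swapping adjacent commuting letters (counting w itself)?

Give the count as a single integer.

210

drop 0:a onto floor
drop 1:c onto floor
drop 2:c onto {1:c}
drop 3:c onto {2:c}
drop 4:x onto {0:a}
drop 5:x onto {4:x}
drop 6:x onto {5:x}
drop 7:a onto {6:x}
drop 8:x onto {7:a}
drop 9:c onto {3:c}
ground layer = {0:a, 1:c}
drop-orders for the pieces not yet dropped (sum over which currently-grounded one goes next):
  1 to go: {8} 1  {9} 1
  2 to go: {3,9} 1  {7,8} 1  {8,9} 2
  3 to go: {2,3,9} 1  {3,8,9} 3  {6,7,8} 1  {7,8,9} 3
  4 to go: {1,2,3,9} 1  {2,3,8,9} 4  {3,7,8,9} 6  {5,6,7,8} 1  {6,7,8,9} 4
  5 to go: {1,2,3,8,9} 5  {2,3,7,8,9} 10  {3,6,7,8,9} 10  {4,5,6,7,8} 1  {5,6,7,8,9} 5
  6 to go: {0,4,5,6,7,8} 1  {1,2,3,7,8,9} 15  {2,3,6,7,8,9} 20  {3,5,6,7,8,9} 15  {4,5,6,7,8,9} 6
  7 to go: {0,4,5,6,7,8,9} 7  {1,2,3,6,7,8,9} 35  {2,3,5,6,7,8,9} 35  {3,4,5,6,7,8,9} 21
  8 to go: {0,3,4,5,6,7,8,9} 28  {1,2,3,5,6,7,8,9} 70  {2,3,4,5,6,7,8,9} 56
  if 0:a drops first: 126 orders
  if 1:c drops first: 84 orders
heap linearizations: 210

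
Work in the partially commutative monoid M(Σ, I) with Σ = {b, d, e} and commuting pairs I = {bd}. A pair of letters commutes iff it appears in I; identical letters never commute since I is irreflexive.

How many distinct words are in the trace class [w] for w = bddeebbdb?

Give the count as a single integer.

drop 0:b onto floor
drop 1:d onto floor
drop 2:d onto {1:d}
drop 3:e onto {0:b, 2:d}
drop 4:e onto {3:e}
drop 5:b onto {4:e}
drop 6:b onto {5:b}
drop 7:d onto {4:e}
drop 8:b onto {6:b}
ground layer = {0:b, 1:d}
drop-orders for the pieces not yet dropped (sum over which currently-grounded one goes next):
  1 to go: {7} 1  {8} 1
  2 to go: {6,8} 1  {7,8} 2
  3 to go: {5,6,8} 1  {6,7,8} 3
  4 to go: {5,6,7,8} 4
  5 to go: {4,5,6,7,8} 4
  6 to go: {3,4,5,6,7,8} 4
  7 to go: {0,3,4,5,6,7,8} 4  {2,3,4,5,6,7,8} 4
  if 0:b drops first: 4 orders
  if 1:d drops first: 8 orders
heap linearizations: 12

12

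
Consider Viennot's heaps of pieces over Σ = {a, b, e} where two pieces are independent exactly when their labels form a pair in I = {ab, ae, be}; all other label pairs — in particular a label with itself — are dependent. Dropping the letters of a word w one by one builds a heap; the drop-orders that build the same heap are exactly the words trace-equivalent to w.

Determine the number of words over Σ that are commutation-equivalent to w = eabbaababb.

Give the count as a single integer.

1260

drop 0:e onto floor
drop 1:a onto floor
drop 2:b onto floor
drop 3:b onto {2:b}
drop 4:a onto {1:a}
drop 5:a onto {4:a}
drop 6:b onto {3:b}
drop 7:a onto {5:a}
drop 8:b onto {6:b}
drop 9:b onto {8:b}
ground layer = {0:e, 1:a, 2:b}
drop-orders for the pieces not yet dropped (sum over which currently-grounded one goes next):
  1 to go: {0} 1  {7} 1  {9} 1
  2 to go: {0,7} 2  {0,9} 2  {5,7} 1  {7,9} 2  {8,9} 1
  3 to go: {0,5,7} 3  {0,7,9} 6  {0,8,9} 3  {4,5,7} 1  {5,7,9} 3  {6,8,9} 1  {7,8,9} 3
  4 to go: {0,4,5,7} 4  {0,5,7,9} 12  {0,6,8,9} 4  {0,7,8,9} 12  {1,4,5,7} 1  {3,6,8,9} 1  {4,5,7,9} 4  {5,7,8,9} 6  {6,7,8,9} 4
  5 to go: {0,1,4,5,7} 5  {0,3,6,8,9} 5  {0,4,5,7,9} 20  {0,5,7,8,9} 30  {0,6,7,8,9} 20  {1,4,5,7,9} 5  {2,3,6,8,9} 1  {3,6,7,8,9} 5  {4,5,7,8,9} 10  {5,6,7,8,9} 10
  6 to go: {0,1,4,5,7,9} 30  {0,2,3,6,8,9} 6  {0,3,6,7,8,9} 30  {0,4,5,7,8,9} 60  {0,5,6,7,8,9} 60  {1,4,5,7,8,9} 15  {2,3,6,7,8,9} 6  {3,5,6,7,8,9} 15  {4,5,6,7,8,9} 20
  7 to go: {0,1,4,5,7,8,9} 105  {0,2,3,6,7,8,9} 42  {0,3,5,6,7,8,9} 105  {0,4,5,6,7,8,9} 140  {1,4,5,6,7,8,9} 35  {2,3,5,6,7,8,9} 21  {3,4,5,6,7,8,9} 35
  8 to go: {0,1,4,5,6,7,8,9} 280  {0,2,3,5,6,7,8,9} 168  {0,3,4,5,6,7,8,9} 280  {1,3,4,5,6,7,8,9} 70  {2,3,4,5,6,7,8,9} 56
  if 0:e drops first: 126 orders
  if 1:a drops first: 504 orders
  if 2:b drops first: 630 orders
heap linearizations: 1260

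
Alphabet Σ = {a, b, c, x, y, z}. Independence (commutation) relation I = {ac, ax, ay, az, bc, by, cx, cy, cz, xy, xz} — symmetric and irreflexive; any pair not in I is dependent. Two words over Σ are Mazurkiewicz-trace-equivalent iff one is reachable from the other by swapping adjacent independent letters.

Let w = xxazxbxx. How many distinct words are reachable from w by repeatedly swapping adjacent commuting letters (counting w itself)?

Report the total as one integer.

0(x) covers ∅
1(x) covers 0:x
2(a) covers ∅
3(z) covers ∅
4(x) covers 1:x
5(b) covers 2:a, 3:z, 4:x
6(x) covers 5:b
7(x) covers 6:x
floor of heap: 0:x, 2:a, 3:z
completions by unplaced set U, small U first (add the entries for U minus each lowest piece of U):
  |U|=1: {7}:1
  |U|=2: {6,7}:1
  |U|=3: {5,6,7}:1
  |U|=4: {2,5,6,7}:1  {3,5,6,7}:1  {4,5,6,7}:1
  |U|=5: {1,4,5,6,7}:1  {2,3,5,6,7}:2  {2,4,5,6,7}:2  {3,4,5,6,7}:2
  |U|=6: {0,1,4,5,6,7}:1  {1,2,4,5,6,7}:3  {1,3,4,5,6,7}:3  {2,3,4,5,6,7}:6
  start at 0(x): 12
  start at 2(a): 4
  start at 3(z): 4
sum over floor = 20

20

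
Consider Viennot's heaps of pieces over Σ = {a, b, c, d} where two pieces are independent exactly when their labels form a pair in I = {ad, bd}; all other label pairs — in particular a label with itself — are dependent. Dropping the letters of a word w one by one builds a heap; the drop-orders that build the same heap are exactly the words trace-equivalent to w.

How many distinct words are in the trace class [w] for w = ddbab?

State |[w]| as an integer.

10

piece 0:d — minimal
piece 1:d rests on {0:d}
piece 2:b — minimal
piece 3:a rests on {2:b}
piece 4:b rests on {3:a}
minimal pieces: {0:d, 2:b}
ways to finish when only these pieces remain (= sum over removing one remaining piece with nothing left below it):
  1 left: {1}→1  {4}→1
  2 left: {0,1}→1  {1,4}→2  {3,4}→1
  3 left: {0,1,4}→3  {1,3,4}→3  {2,3,4}→1
  placing 0:d first → 4 extensions
  placing 2:b first → 6 extensions
total linear extensions = 10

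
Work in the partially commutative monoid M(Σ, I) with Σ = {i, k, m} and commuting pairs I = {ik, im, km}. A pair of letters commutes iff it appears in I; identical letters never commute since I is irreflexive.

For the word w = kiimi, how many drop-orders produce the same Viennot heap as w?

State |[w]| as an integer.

drop 0:k onto floor
drop 1:i onto floor
drop 2:i onto {1:i}
drop 3:m onto floor
drop 4:i onto {2:i}
ground layer = {0:k, 1:i, 3:m}
drop-orders for the pieces not yet dropped (sum over which currently-grounded one goes next):
  1 to go: {0} 1  {3} 1  {4} 1
  2 to go: {0,3} 2  {0,4} 2  {2,4} 1  {3,4} 2
  3 to go: {0,2,4} 3  {0,3,4} 6  {1,2,4} 1  {2,3,4} 3
  if 0:k drops first: 4 orders
  if 1:i drops first: 12 orders
  if 3:m drops first: 4 orders
heap linearizations: 20

20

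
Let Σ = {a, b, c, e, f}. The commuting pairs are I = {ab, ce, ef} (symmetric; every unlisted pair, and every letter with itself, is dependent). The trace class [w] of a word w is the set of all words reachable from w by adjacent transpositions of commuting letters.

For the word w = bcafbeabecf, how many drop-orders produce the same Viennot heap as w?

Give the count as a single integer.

0(b) covers ∅
1(c) covers 0:b
2(a) covers 1:c
3(f) covers 2:a
4(b) covers 3:f
5(e) covers 4:b
6(a) covers 5:e
7(b) covers 5:e
8(e) covers 6:a, 7:b
9(c) covers 6:a, 7:b
10(f) covers 9:c
floor of heap: 0:b
completions by unplaced set U, small U first (add the entries for U minus each lowest piece of U):
  |U|=1: {8}:1  {10}:1
  |U|=2: {8,10}:2  {9,10}:1
  |U|=3: {8,9,10}:3
  |U|=4: {6,8,9,10}:3  {7,8,9,10}:3
  |U|=5: {6,7,8,9,10}:6
  |U|=6: {5,6,7,8,9,10}:6
  |U|=7: {4,5,6,7,8,9,10}:6
  |U|=8: {3,4,5,6,7,8,9,10}:6
  |U|=9: {2,3,4,5,6,7,8,9,10}:6
  start at 0(b): 6

6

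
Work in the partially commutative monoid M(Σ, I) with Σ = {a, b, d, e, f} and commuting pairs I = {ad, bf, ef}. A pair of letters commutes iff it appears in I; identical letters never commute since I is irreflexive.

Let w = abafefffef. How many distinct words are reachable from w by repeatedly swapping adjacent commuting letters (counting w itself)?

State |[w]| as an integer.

0(a) covers ∅
1(b) covers 0:a
2(a) covers 1:b
3(f) covers 2:a
4(e) covers 2:a
5(f) covers 3:f
6(f) covers 5:f
7(f) covers 6:f
8(e) covers 4:e
9(f) covers 7:f
floor of heap: 0:a
completions by unplaced set U, small U first (add the entries for U minus each lowest piece of U):
  |U|=1: {8}:1  {9}:1
  |U|=2: {4,8}:1  {7,9}:1  {8,9}:2
  |U|=3: {4,8,9}:3  {6,7,9}:1  {7,8,9}:3
  |U|=4: {4,7,8,9}:6  {5,6,7,9}:1  {6,7,8,9}:4
  |U|=5: {3,5,6,7,9}:1  {4,6,7,8,9}:10  {5,6,7,8,9}:5
  |U|=6: {3,5,6,7,8,9}:6  {4,5,6,7,8,9}:15
  |U|=7: {3,4,5,6,7,8,9}:21
  |U|=8: {2,3,4,5,6,7,8,9}:21
  start at 0(a): 21

21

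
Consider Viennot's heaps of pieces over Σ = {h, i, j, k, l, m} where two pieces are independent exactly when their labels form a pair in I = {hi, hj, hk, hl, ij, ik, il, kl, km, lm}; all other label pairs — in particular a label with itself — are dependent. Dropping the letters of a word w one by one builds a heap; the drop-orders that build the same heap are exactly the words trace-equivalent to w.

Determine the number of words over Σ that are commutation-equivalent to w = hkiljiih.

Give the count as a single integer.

1120

drop 0:h onto floor
drop 1:k onto floor
drop 2:i onto floor
drop 3:l onto floor
drop 4:j onto {1:k, 3:l}
drop 5:i onto {2:i}
drop 6:i onto {5:i}
drop 7:h onto {0:h}
ground layer = {0:h, 1:k, 2:i, 3:l}
drop-orders for the pieces not yet dropped (sum over which currently-grounded one goes next):
  1 to go: {4} 1  {6} 1  {7} 1
  2 to go: {0,7} 1  {1,4} 1  {3,4} 1  {4,6} 2  {4,7} 2  {5,6} 1  {6,7} 2
  3 to go: {0,4,7} 3  {0,6,7} 3  {1,3,4} 2  {1,4,6} 3  {1,4,7} 3  {2,5,6} 1  {3,4,6} 3  {3,4,7} 3  {4,5,6} 3  {4,6,7} 6  {5,6,7} 3
  4 to go: {0,1,4,7} 6  {0,3,4,7} 6  {0,4,6,7} 12  {0,5,6,7} 6  {1,3,4,6} 8  {1,3,4,7} 8  {1,4,5,6} 6  {1,4,6,7} 12  {2,4,5,6} 4  {2,5,6,7} 4  {3,4,5,6} 6  {3,4,6,7} 12  {4,5,6,7} 12
  5 to go: {0,1,3,4,7} 20  {0,1,4,6,7} 30  {0,2,5,6,7} 10  {0,3,4,6,7} 30  {0,4,5,6,7} 30  {1,2,4,5,6} 10  {1,3,4,5,6} 20  {1,3,4,6,7} 40  {1,4,5,6,7} 30  {2,3,4,5,6} 10  {2,4,5,6,7} 20  {3,4,5,6,7} 30
  6 to go: {0,1,3,4,6,7} 120  {0,1,4,5,6,7} 90  {0,2,4,5,6,7} 60  {0,3,4,5,6,7} 90  {1,2,3,4,5,6} 40  {1,2,4,5,6,7} 60  {1,3,4,5,6,7} 120  {2,3,4,5,6,7} 60
  if 0:h drops first: 280 orders
  if 1:k drops first: 210 orders
  if 2:i drops first: 420 orders
  if 3:l drops first: 210 orders
heap linearizations: 1120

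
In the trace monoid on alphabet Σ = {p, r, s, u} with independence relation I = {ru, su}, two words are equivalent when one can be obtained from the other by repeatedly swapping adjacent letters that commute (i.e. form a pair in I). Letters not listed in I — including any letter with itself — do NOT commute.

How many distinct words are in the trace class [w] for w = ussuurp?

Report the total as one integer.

20

piece 0:u — minimal
piece 1:s — minimal
piece 2:s rests on {1:s}
piece 3:u rests on {0:u}
piece 4:u rests on {3:u}
piece 5:r rests on {2:s}
piece 6:p rests on {4:u, 5:r}
minimal pieces: {0:u, 1:s}
ways to finish when only these pieces remain (= sum over removing one remaining piece with nothing left below it):
  1 left: {6}→1
  2 left: {4,6}→1  {5,6}→1
  3 left: {2,5,6}→1  {3,4,6}→1  {4,5,6}→2
  4 left: {0,3,4,6}→1  {1,2,5,6}→1  {2,4,5,6}→3  {3,4,5,6}→3
  5 left: {0,3,4,5,6}→4  {1,2,4,5,6}→4  {2,3,4,5,6}→6
  placing 0:u first → 10 extensions
  placing 1:s first → 10 extensions
total linear extensions = 20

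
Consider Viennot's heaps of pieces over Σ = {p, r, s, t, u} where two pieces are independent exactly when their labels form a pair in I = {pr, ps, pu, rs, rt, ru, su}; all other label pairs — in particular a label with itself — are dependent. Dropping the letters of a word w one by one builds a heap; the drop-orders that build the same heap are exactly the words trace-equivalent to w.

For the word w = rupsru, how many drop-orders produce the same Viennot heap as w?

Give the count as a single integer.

180

0(r) covers ∅
1(u) covers ∅
2(p) covers ∅
3(s) covers ∅
4(r) covers 0:r
5(u) covers 1:u
floor of heap: 0:r, 1:u, 2:p, 3:s
completions by unplaced set U, small U first (add the entries for U minus each lowest piece of U):
  |U|=1: {2}:1  {3}:1  {4}:1  {5}:1
  |U|=2: {0,4}:1  {1,5}:1  {2,3}:2  {2,4}:2  {2,5}:2  {3,4}:2  {3,5}:2  {4,5}:2
  |U|=3: {0,2,4}:3  {0,3,4}:3  {0,4,5}:3  {1,2,5}:3  {1,3,5}:3  {1,4,5}:3  {2,3,4}:6  {2,3,5}:6  {2,4,5}:6  {3,4,5}:6
  |U|=4: {0,1,4,5}:6  {0,2,3,4}:12  {0,2,4,5}:12  {0,3,4,5}:12  {1,2,3,5}:12  {1,2,4,5}:12  {1,3,4,5}:12  {2,3,4,5}:24
  start at 0(r): 60
  start at 1(u): 60
  start at 2(p): 30
  start at 3(s): 30
sum over floor = 180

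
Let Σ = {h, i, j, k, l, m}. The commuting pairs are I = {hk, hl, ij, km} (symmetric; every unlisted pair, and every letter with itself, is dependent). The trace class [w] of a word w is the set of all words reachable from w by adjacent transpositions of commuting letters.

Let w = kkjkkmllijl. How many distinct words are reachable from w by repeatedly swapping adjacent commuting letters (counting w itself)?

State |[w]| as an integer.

#0=k has no predecessor
#1=k depends on [0:k]
#2=j depends on [1:k]
#3=k depends on [2:j]
#4=k depends on [3:k]
#5=m depends on [2:j]
#6=l depends on [4:k, 5:m]
#7=l depends on [6:l]
#8=i depends on [7:l]
#9=j depends on [7:l]
#10=l depends on [8:i, 9:j]
sources: [0:k]
N(rest) = Σ N(rest − s) over sources s of rest; N(one piece) = 1:
  size 1 → [10]=1
  size 2 → [8,10]=1  [9,10]=1
  size 3 → [8,9,10]=2
  size 4 → [7,8,9,10]=2
  size 5 → [6,7,8,9,10]=2
  size 6 → [4,6,7,8,9,10]=2  [5,6,7,8,9,10]=2
  size 7 → [3,4,6,7,8,9,10]=2  [4,5,6,7,8,9,10]=4
  size 8 → [3,4,5,6,7,8,9,10]=6
  size 9 → [2,3,4,5,6,7,8,9,10]=6
  first=0(k) contributes 6

6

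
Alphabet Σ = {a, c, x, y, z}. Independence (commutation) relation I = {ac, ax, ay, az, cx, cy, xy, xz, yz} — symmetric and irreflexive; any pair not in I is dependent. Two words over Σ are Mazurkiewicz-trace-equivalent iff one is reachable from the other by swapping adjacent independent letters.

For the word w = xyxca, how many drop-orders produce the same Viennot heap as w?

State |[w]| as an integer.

0(x) covers ∅
1(y) covers ∅
2(x) covers 0:x
3(c) covers ∅
4(a) covers ∅
floor of heap: 0:x, 1:y, 3:c, 4:a
completions by unplaced set U, small U first (add the entries for U minus each lowest piece of U):
  |U|=1: {1}:1  {2}:1  {3}:1  {4}:1
  |U|=2: {0,2}:1  {1,2}:2  {1,3}:2  {1,4}:2  {2,3}:2  {2,4}:2  {3,4}:2
  |U|=3: {0,1,2}:3  {0,2,3}:3  {0,2,4}:3  {1,2,3}:6  {1,2,4}:6  {1,3,4}:6  {2,3,4}:6
  start at 0(x): 24
  start at 1(y): 12
  start at 3(c): 12
  start at 4(a): 12
sum over floor = 60

60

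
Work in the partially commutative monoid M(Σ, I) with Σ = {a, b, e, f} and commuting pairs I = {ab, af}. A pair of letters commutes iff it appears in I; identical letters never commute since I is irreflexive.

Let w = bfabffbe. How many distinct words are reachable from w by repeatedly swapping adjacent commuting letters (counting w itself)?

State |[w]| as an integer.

#0=b has no predecessor
#1=f depends on [0:b]
#2=a has no predecessor
#3=b depends on [1:f]
#4=f depends on [3:b]
#5=f depends on [4:f]
#6=b depends on [5:f]
#7=e depends on [2:a, 6:b]
sources: [0:b, 2:a]
N(rest) = Σ N(rest − s) over sources s of rest; N(one piece) = 1:
  size 1 → [7]=1
  size 2 → [2,7]=1  [6,7]=1
  size 3 → [2,6,7]=2  [5,6,7]=1
  size 4 → [2,5,6,7]=3  [4,5,6,7]=1
  size 5 → [2,4,5,6,7]=4  [3,4,5,6,7]=1
  size 6 → [1,3,4,5,6,7]=1  [2,3,4,5,6,7]=5
  first=0(b) contributes 6
  first=2(a) contributes 1
|[w]| = 7

7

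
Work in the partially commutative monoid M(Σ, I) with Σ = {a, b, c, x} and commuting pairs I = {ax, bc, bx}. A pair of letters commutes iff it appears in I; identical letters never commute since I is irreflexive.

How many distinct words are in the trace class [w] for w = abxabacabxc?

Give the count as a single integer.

30

piece 0:a — minimal
piece 1:b rests on {0:a}
piece 2:x — minimal
piece 3:a rests on {1:b}
piece 4:b rests on {3:a}
piece 5:a rests on {4:b}
piece 6:c rests on {2:x, 5:a}
piece 7:a rests on {6:c}
piece 8:b rests on {7:a}
piece 9:x rests on {6:c}
piece 10:c rests on {7:a, 9:x}
minimal pieces: {0:a, 2:x}
ways to finish when only these pieces remain (= sum over removing one remaining piece with nothing left below it):
  1 left: {8}→1  {10}→1
  2 left: {8,10}→2  {9,10}→1
  3 left: {7,8,10}→2  {8,9,10}→3
  4 left: {7,8,9,10}→5
  5 left: {6,7,8,9,10}→5
  6 left: {2,6,7,8,9,10}→5  {5,6,7,8,9,10}→5
  7 left: {2,5,6,7,8,9,10}→10  {4,5,6,7,8,9,10}→5
  8 left: {2,4,5,6,7,8,9,10}→15  {3,4,5,6,7,8,9,10}→5
  9 left: {1,3,4,5,6,7,8,9,10}→5  {2,3,4,5,6,7,8,9,10}→20
  placing 0:a first → 25 extensions
  placing 2:x first → 5 extensions
total linear extensions = 30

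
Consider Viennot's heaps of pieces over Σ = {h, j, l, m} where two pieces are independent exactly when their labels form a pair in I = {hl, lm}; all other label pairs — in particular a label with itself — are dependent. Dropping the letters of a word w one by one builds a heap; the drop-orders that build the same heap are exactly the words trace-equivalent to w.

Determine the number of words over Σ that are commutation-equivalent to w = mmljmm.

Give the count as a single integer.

#0=m has no predecessor
#1=m depends on [0:m]
#2=l has no predecessor
#3=j depends on [1:m, 2:l]
#4=m depends on [3:j]
#5=m depends on [4:m]
sources: [0:m, 2:l]
N(rest) = Σ N(rest − s) over sources s of rest; N(one piece) = 1:
  size 1 → [5]=1
  size 2 → [4,5]=1
  size 3 → [3,4,5]=1
  size 4 → [1,3,4,5]=1  [2,3,4,5]=1
  first=0(m) contributes 2
  first=2(l) contributes 1
|[w]| = 3

3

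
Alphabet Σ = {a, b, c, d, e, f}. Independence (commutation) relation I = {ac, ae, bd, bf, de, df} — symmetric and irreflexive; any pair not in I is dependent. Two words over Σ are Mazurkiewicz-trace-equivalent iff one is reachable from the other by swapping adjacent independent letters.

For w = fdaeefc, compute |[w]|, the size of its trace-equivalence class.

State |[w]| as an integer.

piece 0:f — minimal
piece 1:d — minimal
piece 2:a rests on {0:f, 1:d}
piece 3:e rests on {0:f}
piece 4:e rests on {3:e}
piece 5:f rests on {2:a, 4:e}
piece 6:c rests on {5:f}
minimal pieces: {0:f, 1:d}
ways to finish when only these pieces remain (= sum over removing one remaining piece with nothing left below it):
  1 left: {6}→1
  2 left: {5,6}→1
  3 left: {2,5,6}→1  {4,5,6}→1
  4 left: {1,2,5,6}→1  {2,4,5,6}→2  {3,4,5,6}→1
  5 left: {1,2,4,5,6}→3  {2,3,4,5,6}→3
  placing 0:f first → 6 extensions
  placing 1:d first → 3 extensions
total linear extensions = 9

9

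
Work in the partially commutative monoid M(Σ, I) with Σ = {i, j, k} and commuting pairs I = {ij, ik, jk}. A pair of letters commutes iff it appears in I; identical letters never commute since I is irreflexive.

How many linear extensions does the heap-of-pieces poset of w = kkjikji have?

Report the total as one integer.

drop 0:k onto floor
drop 1:k onto {0:k}
drop 2:j onto floor
drop 3:i onto floor
drop 4:k onto {1:k}
drop 5:j onto {2:j}
drop 6:i onto {3:i}
ground layer = {0:k, 2:j, 3:i}
drop-orders for the pieces not yet dropped (sum over which currently-grounded one goes next):
  1 to go: {4} 1  {5} 1  {6} 1
  2 to go: {1,4} 1  {2,5} 1  {3,6} 1  {4,5} 2  {4,6} 2  {5,6} 2
  3 to go: {0,1,4} 1  {1,4,5} 3  {1,4,6} 3  {2,4,5} 3  {2,5,6} 3  {3,4,6} 3  {3,5,6} 3  {4,5,6} 6
  4 to go: {0,1,4,5} 4  {0,1,4,6} 4  {1,2,4,5} 6  {1,3,4,6} 6  {1,4,5,6} 12  {2,3,5,6} 6  {2,4,5,6} 12  {3,4,5,6} 12
  5 to go: {0,1,2,4,5} 10  {0,1,3,4,6} 10  {0,1,4,5,6} 20  {1,2,4,5,6} 30  {1,3,4,5,6} 30  {2,3,4,5,6} 30
  if 0:k drops first: 90 orders
  if 2:j drops first: 60 orders
  if 3:i drops first: 60 orders
heap linearizations: 210

210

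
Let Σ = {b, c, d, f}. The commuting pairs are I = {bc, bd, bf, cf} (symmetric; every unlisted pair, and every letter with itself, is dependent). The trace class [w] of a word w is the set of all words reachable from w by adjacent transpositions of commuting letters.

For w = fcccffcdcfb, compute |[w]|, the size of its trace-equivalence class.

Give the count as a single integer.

0(f) covers ∅
1(c) covers ∅
2(c) covers 1:c
3(c) covers 2:c
4(f) covers 0:f
5(f) covers 4:f
6(c) covers 3:c
7(d) covers 5:f, 6:c
8(c) covers 7:d
9(f) covers 7:d
10(b) covers ∅
floor of heap: 0:f, 1:c, 10:b
completions by unplaced set U, small U first (add the entries for U minus each lowest piece of U):
  |U|=1: {8}:1  {9}:1  {10}:1
  |U|=2: {8,9}:2  {8,10}:2  {9,10}:2
  |U|=3: {7,8,9}:2  {8,9,10}:6
  |U|=4: {5,7,8,9}:2  {6,7,8,9}:2  {7,8,9,10}:8
  |U|=5: {3,6,7,8,9}:2  {4,5,7,8,9}:2  {5,6,7,8,9}:4  {5,7,8,9,10}:10  {6,7,8,9,10}:10
  |U|=6: {0,4,5,7,8,9}:2  {2,3,6,7,8,9}:2  {3,5,6,7,8,9}:6  {3,6,7,8,9,10}:12  {4,5,6,7,8,9}:6  {4,5,7,8,9,10}:12  {5,6,7,8,9,10}:24
  |U|=7: {0,4,5,6,7,8,9}:8  {0,4,5,7,8,9,10}:14  {1,2,3,6,7,8,9}:2  {2,3,5,6,7,8,9}:8  {2,3,6,7,8,9,10}:14  {3,4,5,6,7,8,9}:12  {3,5,6,7,8,9,10}:42  {4,5,6,7,8,9,10}:42
  |U|=8: {0,3,4,5,6,7,8,9}:20  {0,4,5,6,7,8,9,10}:64  {1,2,3,5,6,7,8,9}:10  {1,2,3,6,7,8,9,10}:16  {2,3,4,5,6,7,8,9}:20  {2,3,5,6,7,8,9,10}:64  {3,4,5,6,7,8,9,10}:96
  |U|=9: {0,2,3,4,5,6,7,8,9}:40  {0,3,4,5,6,7,8,9,10}:180  {1,2,3,4,5,6,7,8,9}:30  {1,2,3,5,6,7,8,9,10}:90  {2,3,4,5,6,7,8,9,10}:180
  start at 0(f): 300
  start at 1(c): 400
  start at 10(b): 70
sum over floor = 770

770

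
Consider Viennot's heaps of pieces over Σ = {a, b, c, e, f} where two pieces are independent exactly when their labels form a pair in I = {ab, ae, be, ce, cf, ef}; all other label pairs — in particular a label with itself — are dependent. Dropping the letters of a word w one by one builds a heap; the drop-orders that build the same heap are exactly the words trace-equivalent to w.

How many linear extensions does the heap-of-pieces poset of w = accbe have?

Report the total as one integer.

drop 0:a onto floor
drop 1:c onto {0:a}
drop 2:c onto {1:c}
drop 3:b onto {2:c}
drop 4:e onto floor
ground layer = {0:a, 4:e}
drop-orders for the pieces not yet dropped (sum over which currently-grounded one goes next):
  1 to go: {3} 1  {4} 1
  2 to go: {2,3} 1  {3,4} 2
  3 to go: {1,2,3} 1  {2,3,4} 3
  if 0:a drops first: 4 orders
  if 4:e drops first: 1 orders
heap linearizations: 5

5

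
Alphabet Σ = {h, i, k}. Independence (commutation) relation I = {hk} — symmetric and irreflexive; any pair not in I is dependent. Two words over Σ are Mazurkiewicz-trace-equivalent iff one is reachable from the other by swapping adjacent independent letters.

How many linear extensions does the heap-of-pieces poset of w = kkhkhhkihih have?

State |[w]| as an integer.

#0=k has no predecessor
#1=k depends on [0:k]
#2=h has no predecessor
#3=k depends on [1:k]
#4=h depends on [2:h]
#5=h depends on [4:h]
#6=k depends on [3:k]
#7=i depends on [5:h, 6:k]
#8=h depends on [7:i]
#9=i depends on [8:h]
#10=h depends on [9:i]
sources: [0:k, 2:h]
N(rest) = Σ N(rest − s) over sources s of rest; N(one piece) = 1:
  size 1 → [10]=1
  size 2 → [9,10]=1
  size 3 → [8,9,10]=1
  size 4 → [7,8,9,10]=1
  size 5 → [5,7,8,9,10]=1  [6,7,8,9,10]=1
  size 6 → [3,6,7,8,9,10]=1  [4,5,7,8,9,10]=1  [5,6,7,8,9,10]=2
  size 7 → [1,3,6,7,8,9,10]=1  [2,4,5,7,8,9,10]=1  [3,5,6,7,8,9,10]=3  [4,5,6,7,8,9,10]=3
  size 8 → [0,1,3,6,7,8,9,10]=1  [1,3,5,6,7,8,9,10]=4  [2,4,5,6,7,8,9,10]=4  [3,4,5,6,7,8,9,10]=6
  size 9 → [0,1,3,5,6,7,8,9,10]=5  [1,3,4,5,6,7,8,9,10]=10  [2,3,4,5,6,7,8,9,10]=10
  first=0(k) contributes 20
  first=2(h) contributes 15
|[w]| = 35

35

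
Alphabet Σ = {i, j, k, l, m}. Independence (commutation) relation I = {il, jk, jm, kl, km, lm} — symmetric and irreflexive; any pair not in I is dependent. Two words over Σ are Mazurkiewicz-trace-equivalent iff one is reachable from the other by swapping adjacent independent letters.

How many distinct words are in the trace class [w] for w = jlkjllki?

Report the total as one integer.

#0=j has no predecessor
#1=l depends on [0:j]
#2=k has no predecessor
#3=j depends on [1:l]
#4=l depends on [3:j]
#5=l depends on [4:l]
#6=k depends on [2:k]
#7=i depends on [3:j, 6:k]
sources: [0:j, 2:k]
N(rest) = Σ N(rest − s) over sources s of rest; N(one piece) = 1:
  size 1 → [5]=1  [7]=1
  size 2 → [4,5]=1  [5,7]=2  [6,7]=1
  size 3 → [2,6,7]=1  [4,5,7]=3  [5,6,7]=3
  size 4 → [2,5,6,7]=4  [3,4,5,7]=3  [4,5,6,7]=6
  size 5 → [1,3,4,5,7]=3  [2,4,5,6,7]=10  [3,4,5,6,7]=9
  size 6 → [0,1,3,4,5,7]=3  [1,3,4,5,6,7]=12  [2,3,4,5,6,7]=19
  first=0(j) contributes 31
  first=2(k) contributes 15
|[w]| = 46

46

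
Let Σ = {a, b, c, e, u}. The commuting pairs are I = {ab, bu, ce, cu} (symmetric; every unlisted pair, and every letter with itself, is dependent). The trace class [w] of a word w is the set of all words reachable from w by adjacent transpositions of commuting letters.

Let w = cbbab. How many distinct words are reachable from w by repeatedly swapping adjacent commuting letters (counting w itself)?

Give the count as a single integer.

4

drop 0:c onto floor
drop 1:b onto {0:c}
drop 2:b onto {1:b}
drop 3:a onto {0:c}
drop 4:b onto {2:b}
ground layer = {0:c}
drop-orders for the pieces not yet dropped (sum over which currently-grounded one goes next):
  1 to go: {3} 1  {4} 1
  2 to go: {2,4} 1  {3,4} 2
  3 to go: {1,2,4} 1  {2,3,4} 3
  if 0:c drops first: 4 orders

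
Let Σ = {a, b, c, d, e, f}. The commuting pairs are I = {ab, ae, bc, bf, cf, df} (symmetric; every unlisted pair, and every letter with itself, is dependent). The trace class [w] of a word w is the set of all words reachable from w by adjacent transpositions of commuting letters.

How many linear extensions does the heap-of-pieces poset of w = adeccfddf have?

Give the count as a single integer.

15

#0=a has no predecessor
#1=d depends on [0:a]
#2=e depends on [1:d]
#3=c depends on [2:e]
#4=c depends on [3:c]
#5=f depends on [2:e]
#6=d depends on [4:c]
#7=d depends on [6:d]
#8=f depends on [5:f]
sources: [0:a]
N(rest) = Σ N(rest − s) over sources s of rest; N(one piece) = 1:
  size 1 → [7]=1  [8]=1
  size 2 → [5,8]=1  [6,7]=1  [7,8]=2
  size 3 → [4,6,7]=1  [5,7,8]=3  [6,7,8]=3
  size 4 → [3,4,6,7]=1  [4,6,7,8]=4  [5,6,7,8]=6
  size 5 → [3,4,6,7,8]=5  [4,5,6,7,8]=10
  size 6 → [3,4,5,6,7,8]=15
  size 7 → [2,3,4,5,6,7,8]=15
  first=0(a) contributes 15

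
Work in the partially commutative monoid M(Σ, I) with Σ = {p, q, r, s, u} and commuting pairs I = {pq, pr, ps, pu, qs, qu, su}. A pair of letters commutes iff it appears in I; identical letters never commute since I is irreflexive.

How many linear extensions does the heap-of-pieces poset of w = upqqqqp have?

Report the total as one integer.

105

0(u) covers ∅
1(p) covers ∅
2(q) covers ∅
3(q) covers 2:q
4(q) covers 3:q
5(q) covers 4:q
6(p) covers 1:p
floor of heap: 0:u, 1:p, 2:q
completions by unplaced set U, small U first (add the entries for U minus each lowest piece of U):
  |U|=1: {0}:1  {5}:1  {6}:1
  |U|=2: {0,5}:2  {0,6}:2  {1,6}:1  {4,5}:1  {5,6}:2
  |U|=3: {0,1,6}:3  {0,4,5}:3  {0,5,6}:6  {1,5,6}:3  {3,4,5}:1  {4,5,6}:3
  |U|=4: {0,1,5,6}:12  {0,3,4,5}:4  {0,4,5,6}:12  {1,4,5,6}:6  {2,3,4,5}:1  {3,4,5,6}:4
  |U|=5: {0,1,4,5,6}:30  {0,2,3,4,5}:5  {0,3,4,5,6}:20  {1,3,4,5,6}:10  {2,3,4,5,6}:5
  start at 0(u): 15
  start at 1(p): 30
  start at 2(q): 60
sum over floor = 105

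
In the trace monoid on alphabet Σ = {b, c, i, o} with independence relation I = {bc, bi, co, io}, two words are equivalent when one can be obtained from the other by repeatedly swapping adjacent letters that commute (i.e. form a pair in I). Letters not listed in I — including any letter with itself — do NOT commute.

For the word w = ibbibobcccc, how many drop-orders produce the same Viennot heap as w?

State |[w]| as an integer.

462

drop 0:i onto floor
drop 1:b onto floor
drop 2:b onto {1:b}
drop 3:i onto {0:i}
drop 4:b onto {2:b}
drop 5:o onto {4:b}
drop 6:b onto {5:o}
drop 7:c onto {3:i}
drop 8:c onto {7:c}
drop 9:c onto {8:c}
drop 10:c onto {9:c}
ground layer = {0:i, 1:b}
drop-orders for the pieces not yet dropped (sum over which currently-grounded one goes next):
  1 to go: {6} 1  {10} 1
  2 to go: {5,6} 1  {6,10} 2  {9,10} 1
  3 to go: {4,5,6} 1  {5,6,10} 3  {6,9,10} 3  {8,9,10} 1
  4 to go: {2,4,5,6} 1  {4,5,6,10} 4  {5,6,9,10} 6  {6,8,9,10} 4  {7,8,9,10} 1
  5 to go: {1,2,4,5,6} 1  {2,4,5,6,10} 5  {3,7,8,9,10} 1  {4,5,6,9,10} 10  {5,6,8,9,10} 10  {6,7,8,9,10} 5
  6 to go: {0,3,7,8,9,10} 1  {1,2,4,5,6,10} 6  {2,4,5,6,9,10} 15  {3,6,7,8,9,10} 6  {4,5,6,8,9,10} 20  {5,6,7,8,9,10} 15
  7 to go: {0,3,6,7,8,9,10} 7  {1,2,4,5,6,9,10} 21  {2,4,5,6,8,9,10} 35  {3,5,6,7,8,9,10} 21  {4,5,6,7,8,9,10} 35
  8 to go: {0,3,5,6,7,8,9,10} 28  {1,2,4,5,6,8,9,10} 56  {2,4,5,6,7,8,9,10} 70  {3,4,5,6,7,8,9,10} 56
  9 to go: {0,3,4,5,6,7,8,9,10} 84  {1,2,4,5,6,7,8,9,10} 126  {2,3,4,5,6,7,8,9,10} 126
  if 0:i drops first: 252 orders
  if 1:b drops first: 210 orders
heap linearizations: 462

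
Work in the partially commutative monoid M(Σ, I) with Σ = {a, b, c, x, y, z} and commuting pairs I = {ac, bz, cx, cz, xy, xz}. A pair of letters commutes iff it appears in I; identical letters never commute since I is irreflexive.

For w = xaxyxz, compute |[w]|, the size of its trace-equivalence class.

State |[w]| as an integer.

6

drop 0:x onto floor
drop 1:a onto {0:x}
drop 2:x onto {1:a}
drop 3:y onto {1:a}
drop 4:x onto {2:x}
drop 5:z onto {3:y}
ground layer = {0:x}
drop-orders for the pieces not yet dropped (sum over which currently-grounded one goes next):
  1 to go: {4} 1  {5} 1
  2 to go: {2,4} 1  {3,5} 1  {4,5} 2
  3 to go: {2,4,5} 3  {3,4,5} 3
  4 to go: {2,3,4,5} 6
  if 0:x drops first: 6 orders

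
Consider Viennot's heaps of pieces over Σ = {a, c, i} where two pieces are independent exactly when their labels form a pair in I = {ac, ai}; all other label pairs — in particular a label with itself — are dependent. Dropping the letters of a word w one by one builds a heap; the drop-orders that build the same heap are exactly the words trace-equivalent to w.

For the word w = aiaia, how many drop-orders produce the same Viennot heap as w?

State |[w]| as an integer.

drop 0:a onto floor
drop 1:i onto floor
drop 2:a onto {0:a}
drop 3:i onto {1:i}
drop 4:a onto {2:a}
ground layer = {0:a, 1:i}
drop-orders for the pieces not yet dropped (sum over which currently-grounded one goes next):
  1 to go: {3} 1  {4} 1
  2 to go: {1,3} 1  {2,4} 1  {3,4} 2
  3 to go: {0,2,4} 1  {1,3,4} 3  {2,3,4} 3
  if 0:a drops first: 6 orders
  if 1:i drops first: 4 orders
heap linearizations: 10

10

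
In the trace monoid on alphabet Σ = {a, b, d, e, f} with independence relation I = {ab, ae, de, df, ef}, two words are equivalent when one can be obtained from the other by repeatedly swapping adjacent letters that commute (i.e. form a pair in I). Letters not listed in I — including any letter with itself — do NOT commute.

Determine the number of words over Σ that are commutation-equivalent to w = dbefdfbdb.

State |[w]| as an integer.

12

drop 0:d onto floor
drop 1:b onto {0:d}
drop 2:e onto {1:b}
drop 3:f onto {1:b}
drop 4:d onto {1:b}
drop 5:f onto {3:f}
drop 6:b onto {2:e, 4:d, 5:f}
drop 7:d onto {6:b}
drop 8:b onto {7:d}
ground layer = {0:d}
drop-orders for the pieces not yet dropped (sum over which currently-grounded one goes next):
  1 to go: {8} 1
  2 to go: {7,8} 1
  3 to go: {6,7,8} 1
  4 to go: {2,6,7,8} 1  {4,6,7,8} 1  {5,6,7,8} 1
  5 to go: {2,4,6,7,8} 2  {2,5,6,7,8} 2  {3,5,6,7,8} 1  {4,5,6,7,8} 2
  6 to go: {2,3,5,6,7,8} 3  {2,4,5,6,7,8} 6  {3,4,5,6,7,8} 3
  7 to go: {2,3,4,5,6,7,8} 12
  if 0:d drops first: 12 orders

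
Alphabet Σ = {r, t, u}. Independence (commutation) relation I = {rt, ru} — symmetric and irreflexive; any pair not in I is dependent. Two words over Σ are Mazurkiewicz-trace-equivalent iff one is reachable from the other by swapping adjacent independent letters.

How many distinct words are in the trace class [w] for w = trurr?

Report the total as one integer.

10

drop 0:t onto floor
drop 1:r onto floor
drop 2:u onto {0:t}
drop 3:r onto {1:r}
drop 4:r onto {3:r}
ground layer = {0:t, 1:r}
drop-orders for the pieces not yet dropped (sum over which currently-grounded one goes next):
  1 to go: {2} 1  {4} 1
  2 to go: {0,2} 1  {2,4} 2  {3,4} 1
  3 to go: {0,2,4} 3  {1,3,4} 1  {2,3,4} 3
  if 0:t drops first: 4 orders
  if 1:r drops first: 6 orders
heap linearizations: 10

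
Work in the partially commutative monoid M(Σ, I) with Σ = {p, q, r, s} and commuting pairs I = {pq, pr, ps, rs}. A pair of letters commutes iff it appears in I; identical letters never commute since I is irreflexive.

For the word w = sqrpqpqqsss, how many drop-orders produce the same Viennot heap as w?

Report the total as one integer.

drop 0:s onto floor
drop 1:q onto {0:s}
drop 2:r onto {1:q}
drop 3:p onto floor
drop 4:q onto {2:r}
drop 5:p onto {3:p}
drop 6:q onto {4:q}
drop 7:q onto {6:q}
drop 8:s onto {7:q}
drop 9:s onto {8:s}
drop 10:s onto {9:s}
ground layer = {0:s, 3:p}
drop-orders for the pieces not yet dropped (sum over which currently-grounded one goes next):
  1 to go: {5} 1  {10} 1
  2 to go: {3,5} 1  {5,10} 2  {9,10} 1
  3 to go: {3,5,10} 3  {5,9,10} 3  {8,9,10} 1
  4 to go: {3,5,9,10} 6  {5,8,9,10} 4  {7,8,9,10} 1
  5 to go: {3,5,8,9,10} 10  {5,7,8,9,10} 5  {6,7,8,9,10} 1
  6 to go: {3,5,7,8,9,10} 15  {4,6,7,8,9,10} 1  {5,6,7,8,9,10} 6
  7 to go: {2,4,6,7,8,9,10} 1  {3,5,6,7,8,9,10} 21  {4,5,6,7,8,9,10} 7
  8 to go: {1,2,4,6,7,8,9,10} 1  {2,4,5,6,7,8,9,10} 8  {3,4,5,6,7,8,9,10} 28
  9 to go: {0,1,2,4,6,7,8,9,10} 1  {1,2,4,5,6,7,8,9,10} 9  {2,3,4,5,6,7,8,9,10} 36
  if 0:s drops first: 45 orders
  if 3:p drops first: 10 orders
heap linearizations: 55

55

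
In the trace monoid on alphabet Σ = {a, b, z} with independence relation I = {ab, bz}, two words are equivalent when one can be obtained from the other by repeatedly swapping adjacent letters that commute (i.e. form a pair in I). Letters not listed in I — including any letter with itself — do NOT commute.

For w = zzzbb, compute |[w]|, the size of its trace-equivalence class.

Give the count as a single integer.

10

#0=z has no predecessor
#1=z depends on [0:z]
#2=z depends on [1:z]
#3=b has no predecessor
#4=b depends on [3:b]
sources: [0:z, 3:b]
N(rest) = Σ N(rest − s) over sources s of rest; N(one piece) = 1:
  size 1 → [2]=1  [4]=1
  size 2 → [1,2]=1  [2,4]=2  [3,4]=1
  size 3 → [0,1,2]=1  [1,2,4]=3  [2,3,4]=3
  first=0(z) contributes 6
  first=3(b) contributes 4
|[w]| = 10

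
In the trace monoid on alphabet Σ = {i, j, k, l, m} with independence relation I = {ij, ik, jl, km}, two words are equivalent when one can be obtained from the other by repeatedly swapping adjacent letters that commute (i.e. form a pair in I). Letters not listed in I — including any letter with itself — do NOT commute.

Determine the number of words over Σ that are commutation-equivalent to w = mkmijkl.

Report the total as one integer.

10

0(m) covers ∅
1(k) covers ∅
2(m) covers 0:m
3(i) covers 2:m
4(j) covers 1:k, 2:m
5(k) covers 4:j
6(l) covers 3:i, 5:k
floor of heap: 0:m, 1:k
completions by unplaced set U, small U first (add the entries for U minus each lowest piece of U):
  |U|=1: {6}:1
  |U|=2: {3,6}:1  {5,6}:1
  |U|=3: {3,5,6}:2  {4,5,6}:1
  |U|=4: {1,4,5,6}:1  {3,4,5,6}:3
  |U|=5: {1,3,4,5,6}:4  {2,3,4,5,6}:3
  start at 0(m): 7
  start at 1(k): 3
sum over floor = 10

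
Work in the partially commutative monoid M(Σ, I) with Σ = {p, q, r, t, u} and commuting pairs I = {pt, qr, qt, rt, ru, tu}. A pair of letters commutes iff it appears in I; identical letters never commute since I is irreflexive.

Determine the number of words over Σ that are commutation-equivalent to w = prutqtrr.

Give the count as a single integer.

0(p) covers ∅
1(r) covers 0:p
2(u) covers 0:p
3(t) covers ∅
4(q) covers 2:u
5(t) covers 3:t
6(r) covers 1:r
7(r) covers 6:r
floor of heap: 0:p, 3:t
completions by unplaced set U, small U first (add the entries for U minus each lowest piece of U):
  |U|=1: {4}:1  {5}:1  {7}:1
  |U|=2: {2,4}:1  {3,5}:1  {4,5}:2  {4,7}:2  {5,7}:2  {6,7}:1
  |U|=3: {1,6,7}:1  {2,4,5}:3  {2,4,7}:3  {3,4,5}:3  {3,5,7}:3  {4,5,7}:6  {4,6,7}:3  {5,6,7}:3
  |U|=4: {1,4,6,7}:4  {1,5,6,7}:4  {2,3,4,5}:6  {2,4,5,7}:12  {2,4,6,7}:6  {3,4,5,7}:12  {3,5,6,7}:6  {4,5,6,7}:12
  |U|=5: {1,2,4,6,7}:10  {1,3,5,6,7}:10  {1,4,5,6,7}:20  {2,3,4,5,7}:30  {2,4,5,6,7}:30  {3,4,5,6,7}:30
  |U|=6: {0,1,2,4,6,7}:10  {1,2,4,5,6,7}:60  {1,3,4,5,6,7}:60  {2,3,4,5,6,7}:90
  start at 0(p): 210
  start at 3(t): 70
sum over floor = 280

280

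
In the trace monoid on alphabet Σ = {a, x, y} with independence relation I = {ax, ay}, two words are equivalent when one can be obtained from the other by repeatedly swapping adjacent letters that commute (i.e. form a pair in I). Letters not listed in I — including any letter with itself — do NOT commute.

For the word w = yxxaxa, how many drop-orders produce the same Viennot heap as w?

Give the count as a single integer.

15

drop 0:y onto floor
drop 1:x onto {0:y}
drop 2:x onto {1:x}
drop 3:a onto floor
drop 4:x onto {2:x}
drop 5:a onto {3:a}
ground layer = {0:y, 3:a}
drop-orders for the pieces not yet dropped (sum over which currently-grounded one goes next):
  1 to go: {4} 1  {5} 1
  2 to go: {2,4} 1  {3,5} 1  {4,5} 2
  3 to go: {1,2,4} 1  {2,4,5} 3  {3,4,5} 3
  4 to go: {0,1,2,4} 1  {1,2,4,5} 4  {2,3,4,5} 6
  if 0:y drops first: 10 orders
  if 3:a drops first: 5 orders
heap linearizations: 15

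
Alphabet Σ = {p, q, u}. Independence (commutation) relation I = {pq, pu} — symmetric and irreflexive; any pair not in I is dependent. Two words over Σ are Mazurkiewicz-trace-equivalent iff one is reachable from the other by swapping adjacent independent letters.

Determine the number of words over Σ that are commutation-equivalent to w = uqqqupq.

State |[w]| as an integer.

0(u) covers ∅
1(q) covers 0:u
2(q) covers 1:q
3(q) covers 2:q
4(u) covers 3:q
5(p) covers ∅
6(q) covers 4:u
floor of heap: 0:u, 5:p
completions by unplaced set U, small U first (add the entries for U minus each lowest piece of U):
  |U|=1: {5}:1  {6}:1
  |U|=2: {4,6}:1  {5,6}:2
  |U|=3: {3,4,6}:1  {4,5,6}:3
  |U|=4: {2,3,4,6}:1  {3,4,5,6}:4
  |U|=5: {1,2,3,4,6}:1  {2,3,4,5,6}:5
  start at 0(u): 6
  start at 5(p): 1
sum over floor = 7

7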